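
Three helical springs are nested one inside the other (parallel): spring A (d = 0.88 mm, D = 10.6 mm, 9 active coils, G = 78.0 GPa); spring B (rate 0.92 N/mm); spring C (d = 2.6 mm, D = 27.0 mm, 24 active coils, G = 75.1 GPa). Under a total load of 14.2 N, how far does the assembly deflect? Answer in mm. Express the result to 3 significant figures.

5.98 mm

k_A = Gd⁴/(8D³N_a) = (78.0×10³)(0.88⁴)/(8·10.6³·9) = 0.54548 N/mm
k_C = Gd⁴/(8D³N_a) = (75.1×10³)(2.6⁴)/(8·27.0³·24) = 0.90811 N/mm
Parallel: k_eq = 0.54548 + 0.92 + 0.90811 = 2.3736 N/mm
δ = F/k_eq = 14.2/2.3736 = 5.9825 mm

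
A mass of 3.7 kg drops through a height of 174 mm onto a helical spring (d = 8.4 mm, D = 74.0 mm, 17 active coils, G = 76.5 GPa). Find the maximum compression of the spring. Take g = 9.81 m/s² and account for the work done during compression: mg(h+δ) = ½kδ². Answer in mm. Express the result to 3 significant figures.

k = Gd⁴/(8D³N_a) = (76.5×10³)(8.4⁴)/(8·74.0³·17) = 6.9111 N/mm
W = mg = 3.7 × 9.81 = 36.297 N
½kδ² − Wδ − Wh = 0 → δ = (W + √(W² + 2kWh))/k
δ = (36.297 + √(1317.5 + 87296))/6.9111 = (36.297 + 297.68)/6.9111 = 48.325 mm

48.3 mm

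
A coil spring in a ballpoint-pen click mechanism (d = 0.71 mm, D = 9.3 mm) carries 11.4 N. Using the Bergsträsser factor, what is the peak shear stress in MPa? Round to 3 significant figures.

Spring index C = D/d = 9.3/0.71 = 13.0986
K_B = (4C+2)/(4C−3) = 54.394/49.394 = 1.1012
τ₀ = 8FD/(πd³) = 8·11.4·9.3/(π·0.71³) = 848.16/1.1244 = 754.32 MPa
τ_max = K·τ₀ = 1.1012 × 754.32 = 830.67 MPa

831 MPa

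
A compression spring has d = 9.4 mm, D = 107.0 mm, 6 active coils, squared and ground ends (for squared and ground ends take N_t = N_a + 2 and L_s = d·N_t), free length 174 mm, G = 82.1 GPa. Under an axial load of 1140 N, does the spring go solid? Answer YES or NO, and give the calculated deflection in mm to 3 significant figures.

YES, δ = 105 mm

k = Gd⁴/(8D³N_a) = (82.1×10³)(9.4⁴)/(8·107.0³·6) = 10.901 N/mm
N_t = 8; L_s = 9.4·8 = 75.2 mm; δ_solid = L₀ − L_s = 174 − 75.2 = 98.8 mm
δ = F/k = 1140/10.901 = 104.58 mm
δ ≥ δ_solid → spring goes solid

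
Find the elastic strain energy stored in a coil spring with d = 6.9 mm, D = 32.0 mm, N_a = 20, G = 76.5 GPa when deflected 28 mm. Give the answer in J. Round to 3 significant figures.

13.0 J

k = Gd⁴/(8D³N_a) = (76.5×10³)(6.9⁴)/(8·32.0³·20) = 33.074 N/mm
U = ½kδ² = 0.5 × 33.074 × 28² = 12965 N·mm = 12.965 J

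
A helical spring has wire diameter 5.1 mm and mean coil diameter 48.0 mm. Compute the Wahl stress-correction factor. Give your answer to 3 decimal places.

1.155

C = D/d = 48.0/5.1 = 9.4118
K_W = (4C−1)/(4C−4) + 0.615/C = 36.647/33.647 + 0.0653 = 1.1545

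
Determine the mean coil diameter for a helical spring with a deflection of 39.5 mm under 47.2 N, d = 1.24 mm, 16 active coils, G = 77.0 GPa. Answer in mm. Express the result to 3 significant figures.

10.6 mm

Required rate k = F/δ = 47.2/39.5 = 1.1949 N/mm
D = (Gd⁴/(8N_a·k))^(1/3) = (77.0×10³·1.24⁴/(8·16·1.1949))^(1/3)
  = (1190.21)^(1/3) = 10.5976 mm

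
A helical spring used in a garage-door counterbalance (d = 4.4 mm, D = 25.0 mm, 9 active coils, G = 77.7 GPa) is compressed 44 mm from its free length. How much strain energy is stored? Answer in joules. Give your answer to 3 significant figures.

k = Gd⁴/(8D³N_a) = (77.7×10³)(4.4⁴)/(8·25.0³·9) = 25.887 N/mm
U = ½kδ² = 0.5 × 25.887 × 44² = 25058 N·mm = 25.058 J

25.1 J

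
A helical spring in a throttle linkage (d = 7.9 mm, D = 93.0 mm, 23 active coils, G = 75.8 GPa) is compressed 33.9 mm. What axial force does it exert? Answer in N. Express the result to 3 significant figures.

k = Gd⁴/(8D³N_a) = (75.8×10³)(7.9⁴)/(8·93.0³·23) = 1.9949 N/mm
F = k·δ = 1.9949 × 33.9 = 67.626 N

67.6 N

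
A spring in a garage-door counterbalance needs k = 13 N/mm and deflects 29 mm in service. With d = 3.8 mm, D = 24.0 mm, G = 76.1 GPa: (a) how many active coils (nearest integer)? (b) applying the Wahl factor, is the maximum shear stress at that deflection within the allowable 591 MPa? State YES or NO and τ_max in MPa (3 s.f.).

(a) 11 coils; (b) YES, τ_max = 522 MPa

N_a = Gd⁴/(8D³k) = (76.1×10³)(3.8⁴)/(8·24.0³·13) = 11.04 → N_a = 11
Actual rate k = Gd⁴/(8D³·11) = 13.044 N/mm
Working load F = kδ = 13.044·29 = 378.27 N
C = 24.0/3.8 = 6.3158; K_W = (4C−1)/(4C−4)+0.615/C = 1.2385
τ_max = K_W·8FD/(πd³) = 1.2385·421.31 = 521.78 MPa
τ_max ≤ 591 MPa → acceptable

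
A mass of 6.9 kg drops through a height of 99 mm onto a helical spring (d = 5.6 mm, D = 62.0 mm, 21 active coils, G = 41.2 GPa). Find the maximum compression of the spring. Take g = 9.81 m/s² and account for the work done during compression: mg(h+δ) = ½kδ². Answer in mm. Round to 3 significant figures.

200 mm

k = Gd⁴/(8D³N_a) = (41.2×10³)(5.6⁴)/(8·62.0³·21) = 1.012 N/mm
W = mg = 6.9 × 9.81 = 67.689 N
½kδ² − Wδ − Wh = 0 → δ = (W + √(W² + 2kWh))/k
δ = (67.689 + √(4581.8 + 13562.8))/1.012 = (67.689 + 134.7)/1.012 = 200 mm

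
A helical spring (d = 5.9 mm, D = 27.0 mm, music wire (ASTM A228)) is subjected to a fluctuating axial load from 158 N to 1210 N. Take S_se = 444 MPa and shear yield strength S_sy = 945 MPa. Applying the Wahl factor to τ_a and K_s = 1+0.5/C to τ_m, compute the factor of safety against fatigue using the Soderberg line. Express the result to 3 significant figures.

C = D/d = 27.0/5.9 = 4.5763; K_W = (4C−1)/(4C−4)+0.615/C = 1.3441; K_s = 1+0.5/C = 1.1093
F_a = (F_max−F_min)/2 = 526 N; F_m = (F_max+F_min)/2 = 684 N
τ_a = K_W·8F_aD/(πd³) = 1.3441 × 176.09 = 236.68 MPa
τ_m = K_s·8F_mD/(πd³) = 1.1093 × 228.98 = 254 MPa
Soderberg: 1/n_f = τ_a/S_se + τ_m/S_sy = 236.68/444 + 254/945 = 0.53307 + 0.26879 = 0.80185
n_f = 1/0.80185 = 1.247

1.25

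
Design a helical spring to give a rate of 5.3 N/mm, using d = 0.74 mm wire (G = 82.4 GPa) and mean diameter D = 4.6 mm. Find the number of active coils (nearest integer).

N_a = Gd⁴/(8D³k) = (82.4×10³ × 0.74⁴)/(8 × 4.6³ × 5.3)
    = 24708.9 / 4127.05 = 5.987 → 6 coils

6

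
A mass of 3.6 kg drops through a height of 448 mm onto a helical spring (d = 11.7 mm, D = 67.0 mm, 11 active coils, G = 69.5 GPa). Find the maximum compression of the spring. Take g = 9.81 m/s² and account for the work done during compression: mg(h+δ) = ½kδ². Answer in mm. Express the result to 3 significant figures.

26.1 mm

k = Gd⁴/(8D³N_a) = (69.5×10³)(11.7⁴)/(8·67.0³·11) = 49.206 N/mm
W = mg = 3.6 × 9.81 = 35.316 N
½kδ² − Wδ − Wh = 0 → δ = (W + √(W² + 2kWh))/k
δ = (35.316 + √(1247.2 + 1.55704e+06))/49.206 = (35.316 + 1248.3)/49.206 = 26.087 mm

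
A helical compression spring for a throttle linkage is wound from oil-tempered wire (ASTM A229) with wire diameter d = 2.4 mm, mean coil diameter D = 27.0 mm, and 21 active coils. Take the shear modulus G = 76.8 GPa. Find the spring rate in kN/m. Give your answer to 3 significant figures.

0.771 kN/m

k = Gd⁴/(8D³N_a) = (76.8×10³ × 2.4⁴) / (8 × 27.0³ × 21)
  = 2.54804e+06 / 3.30674e+06 = 0.77056 N/mm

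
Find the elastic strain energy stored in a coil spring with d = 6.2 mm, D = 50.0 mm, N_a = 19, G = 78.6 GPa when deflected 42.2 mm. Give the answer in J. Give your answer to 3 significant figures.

k = Gd⁴/(8D³N_a) = (78.6×10³)(6.2⁴)/(8·50.0³·19) = 6.1127 N/mm
U = ½kδ² = 0.5 × 6.1127 × 42.2² = 5442.9 N·mm = 5.4429 J

5.44 J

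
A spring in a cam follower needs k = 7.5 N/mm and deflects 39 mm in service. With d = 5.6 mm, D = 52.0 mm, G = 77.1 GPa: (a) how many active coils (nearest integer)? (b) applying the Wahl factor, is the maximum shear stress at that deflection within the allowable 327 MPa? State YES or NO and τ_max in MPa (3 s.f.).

(a) 9 coils; (b) YES, τ_max = 255 MPa

N_a = Gd⁴/(8D³k) = (77.1×10³)(5.6⁴)/(8·52.0³·7.5) = 8.988 → N_a = 9
Actual rate k = Gd⁴/(8D³·9) = 7.4897 N/mm
Working load F = kδ = 7.4897·39 = 292.1 N
C = 52.0/5.6 = 9.2857; K_W = (4C−1)/(4C−4)+0.615/C = 1.1567
τ_max = K_W·8FD/(πd³) = 1.1567·220.25 = 254.77 MPa
τ_max ≤ 327 MPa → acceptable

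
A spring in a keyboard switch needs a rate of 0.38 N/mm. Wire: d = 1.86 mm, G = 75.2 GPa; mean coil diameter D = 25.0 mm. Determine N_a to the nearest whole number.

19

N_a = Gd⁴/(8D³k) = (75.2×10³ × 1.86⁴)/(8 × 25.0³ × 0.38)
    = 900056 / 47500 = 18.95 → 19 coils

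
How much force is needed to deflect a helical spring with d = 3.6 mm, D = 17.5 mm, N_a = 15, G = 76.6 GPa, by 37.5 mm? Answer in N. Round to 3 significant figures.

750 N

k = Gd⁴/(8D³N_a) = (76.6×10³)(3.6⁴)/(8·17.5³·15) = 20.005 N/mm
F = k·δ = 20.005 × 37.5 = 750.2 N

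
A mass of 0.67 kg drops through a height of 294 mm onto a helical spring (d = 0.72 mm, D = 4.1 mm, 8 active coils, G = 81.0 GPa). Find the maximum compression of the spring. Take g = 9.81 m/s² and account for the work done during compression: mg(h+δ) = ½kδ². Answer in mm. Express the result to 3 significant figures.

29.3 mm

k = Gd⁴/(8D³N_a) = (81.0×10³)(0.72⁴)/(8·4.1³·8) = 4.935 N/mm
W = mg = 0.67 × 9.81 = 6.5727 N
½kδ² − Wδ − Wh = 0 → δ = (W + √(W² + 2kWh))/k
δ = (6.5727 + √(43.2 + 19072.4))/4.935 = (6.5727 + 138.26)/4.935 = 29.348 mm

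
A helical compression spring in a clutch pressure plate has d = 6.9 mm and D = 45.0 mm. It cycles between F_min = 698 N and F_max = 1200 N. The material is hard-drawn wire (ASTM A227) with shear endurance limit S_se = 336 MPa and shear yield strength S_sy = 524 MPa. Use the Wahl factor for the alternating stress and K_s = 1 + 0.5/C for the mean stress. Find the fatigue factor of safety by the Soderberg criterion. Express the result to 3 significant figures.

C = D/d = 45.0/6.9 = 6.5217; K_W = (4C−1)/(4C−4)+0.615/C = 1.2301; K_s = 1+0.5/C = 1.0767
F_a = (F_max−F_min)/2 = 251 N; F_m = (F_max+F_min)/2 = 949 N
τ_a = K_W·8F_aD/(πd³) = 1.2301 × 87.555 = 107.7 MPa
τ_m = K_s·8F_mD/(πd³) = 1.0767 × 331.03 = 356.41 MPa
Soderberg: 1/n_f = τ_a/S_se + τ_m/S_sy = 107.7/336 + 356.41/524 = 0.32055 + 0.68018 = 1.0007
n_f = 1/1.0007 = 0.9993

0.999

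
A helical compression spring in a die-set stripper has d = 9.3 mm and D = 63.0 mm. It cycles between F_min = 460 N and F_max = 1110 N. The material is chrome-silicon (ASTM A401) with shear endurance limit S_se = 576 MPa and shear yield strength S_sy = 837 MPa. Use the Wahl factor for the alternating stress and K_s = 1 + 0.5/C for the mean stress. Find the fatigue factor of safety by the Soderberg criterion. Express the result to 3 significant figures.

C = D/d = 63.0/9.3 = 6.7742; K_W = (4C−1)/(4C−4)+0.615/C = 1.2207; K_s = 1+0.5/C = 1.0738
F_a = (F_max−F_min)/2 = 325 N; F_m = (F_max+F_min)/2 = 785 N
τ_a = K_W·8F_aD/(πd³) = 1.2207 × 64.821 = 79.125 MPa
τ_m = K_s·8F_mD/(πd³) = 1.0738 × 156.57 = 168.12 MPa
Soderberg: 1/n_f = τ_a/S_se + τ_m/S_sy = 79.125/576 + 168.12/837 = 0.13737 + 0.20086 = 0.33823
n_f = 1/0.33823 = 2.957

2.96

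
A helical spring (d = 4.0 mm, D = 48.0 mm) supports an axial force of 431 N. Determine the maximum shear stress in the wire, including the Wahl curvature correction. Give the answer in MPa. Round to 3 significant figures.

Spring index C = D/d = 48.0/4.0 = 12.0000
K_W = (4C−1)/(4C−4) + 0.615/C = 47.000/44.000 + 0.0512 = 1.1194
τ₀ = 8FD/(πd³) = 8·431·48.0/(π·4.0³) = 165504/201.06 = 823.15 MPa
τ_max = K·τ₀ = 1.1194 × 823.15 = 921.46 MPa

921 MPa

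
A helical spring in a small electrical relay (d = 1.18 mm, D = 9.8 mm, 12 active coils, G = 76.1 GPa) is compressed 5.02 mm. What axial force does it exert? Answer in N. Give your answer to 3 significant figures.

k = Gd⁴/(8D³N_a) = (76.1×10³)(1.18⁴)/(8·9.8³·12) = 1.6329 N/mm
F = k·δ = 1.6329 × 5.02 = 8.1972 N

8.20 N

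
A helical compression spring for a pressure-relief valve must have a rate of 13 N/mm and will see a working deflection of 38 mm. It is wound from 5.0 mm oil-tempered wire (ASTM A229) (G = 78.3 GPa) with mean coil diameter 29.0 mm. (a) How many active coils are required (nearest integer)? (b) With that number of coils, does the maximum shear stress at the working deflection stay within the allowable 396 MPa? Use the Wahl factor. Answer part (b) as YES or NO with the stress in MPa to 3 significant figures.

(a) 19 coils; (b) YES, τ_max = 374 MPa

N_a = Gd⁴/(8D³k) = (78.3×10³)(5.0⁴)/(8·29.0³·13) = 19.29 → N_a = 19
Actual rate k = Gd⁴/(8D³·19) = 13.201 N/mm
Working load F = kδ = 13.201·38 = 501.63 N
C = 29.0/5.0 = 5.8000; K_W = (4C−1)/(4C−4)+0.615/C = 1.2623
τ_max = K_W·8FD/(πd³) = 1.2623·296.36 = 374.09 MPa
τ_max ≤ 396 MPa → acceptable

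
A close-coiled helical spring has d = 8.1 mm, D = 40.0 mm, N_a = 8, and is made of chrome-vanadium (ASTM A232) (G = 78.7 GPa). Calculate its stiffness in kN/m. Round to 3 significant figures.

k = Gd⁴/(8D³N_a) = (78.7×10³ × 8.1⁴) / (8 × 40.0³ × 8)
  = 3.38778e+08 / 4.096e+06 = 82.709 N/mm

82.7 kN/m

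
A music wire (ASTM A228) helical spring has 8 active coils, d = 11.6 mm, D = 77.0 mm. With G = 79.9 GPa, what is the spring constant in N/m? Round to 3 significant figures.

k = Gd⁴/(8D³N_a) = (79.9×10³ × 11.6⁴) / (8 × 77.0³ × 8)
  = 1.4467e+09 / 2.92181e+07 = 49.514 N/mm = 49514 N/m

49500 N/m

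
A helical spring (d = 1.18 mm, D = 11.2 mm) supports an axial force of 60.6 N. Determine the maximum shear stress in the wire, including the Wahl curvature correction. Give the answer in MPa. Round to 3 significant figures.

Spring index C = D/d = 11.2/1.18 = 9.4915
K_W = (4C−1)/(4C−4) + 0.615/C = 36.966/33.966 + 0.0648 = 1.1531
τ₀ = 8FD/(πd³) = 8·60.6·11.2/(π·1.18³) = 5429.76/5.1617 = 1051.9 MPa
τ_max = K·τ₀ = 1.1531 × 1051.9 = 1213 MPa

1210 MPa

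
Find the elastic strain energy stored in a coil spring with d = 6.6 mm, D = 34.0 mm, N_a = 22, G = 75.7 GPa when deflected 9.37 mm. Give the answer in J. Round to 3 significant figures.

k = Gd⁴/(8D³N_a) = (75.7×10³)(6.6⁴)/(8·34.0³·22) = 20.765 N/mm
U = ½kδ² = 0.5 × 20.765 × 9.37² = 911.53 N·mm = 0.91153 J

0.912 J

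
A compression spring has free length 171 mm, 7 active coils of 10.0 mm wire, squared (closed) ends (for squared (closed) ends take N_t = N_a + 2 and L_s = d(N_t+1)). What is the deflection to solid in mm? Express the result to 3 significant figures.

N_t = 9; L_s = 10.0·10 = 100 mm
δ_solid = L₀ − L_s = 171 − 100 = 71 mm

71.0 mm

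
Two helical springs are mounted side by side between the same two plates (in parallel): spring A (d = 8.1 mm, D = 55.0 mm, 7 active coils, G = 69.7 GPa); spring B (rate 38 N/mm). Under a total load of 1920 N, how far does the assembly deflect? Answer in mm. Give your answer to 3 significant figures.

k_A = Gd⁴/(8D³N_a) = (69.7×10³)(8.1⁴)/(8·55.0³·7) = 32.203 N/mm
Parallel: k_eq = 32.203 + 38 = 70.203 N/mm
δ = F/k_eq = 1920/70.203 = 27.349 mm

27.3 mm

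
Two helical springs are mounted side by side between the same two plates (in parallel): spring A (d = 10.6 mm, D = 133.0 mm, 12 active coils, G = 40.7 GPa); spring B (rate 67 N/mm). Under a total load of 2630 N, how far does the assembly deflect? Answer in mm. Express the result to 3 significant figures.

k_A = Gd⁴/(8D³N_a) = (40.7×10³)(10.6⁴)/(8·133.0³·12) = 2.2751 N/mm
Parallel: k_eq = 2.2751 + 67 = 69.275 N/mm
δ = F/k_eq = 2630/69.275 = 37.965 mm

38.0 mm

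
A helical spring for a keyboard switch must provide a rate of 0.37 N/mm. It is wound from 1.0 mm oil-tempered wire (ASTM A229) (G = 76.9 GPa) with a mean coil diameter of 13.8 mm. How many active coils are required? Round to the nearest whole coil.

N_a = Gd⁴/(8D³k) = (76.9×10³ × 1.0⁴)/(8 × 13.8³ × 0.37)
    = 76900 / 7779.09 = 9.885 → 10 coils

10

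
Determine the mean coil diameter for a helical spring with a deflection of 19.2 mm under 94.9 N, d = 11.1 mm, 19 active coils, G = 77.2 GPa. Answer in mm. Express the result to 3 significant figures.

116 mm

Required rate k = F/δ = 94.9/19.2 = 4.9427 N/mm
D = (Gd⁴/(8N_a·k))^(1/3) = (77.2×10³·11.1⁴/(8·19·4.9427))^(1/3)
  = (1.55991e+06)^(1/3) = 115.9757 mm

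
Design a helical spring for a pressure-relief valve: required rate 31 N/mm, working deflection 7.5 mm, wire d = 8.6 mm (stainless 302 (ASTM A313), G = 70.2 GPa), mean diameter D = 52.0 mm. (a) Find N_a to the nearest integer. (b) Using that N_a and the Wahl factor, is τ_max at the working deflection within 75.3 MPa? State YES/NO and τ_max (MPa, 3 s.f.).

N_a = Gd⁴/(8D³k) = (70.2×10³)(8.6⁴)/(8·52.0³·31) = 11.01 → N_a = 11
Actual rate k = Gd⁴/(8D³·11) = 31.034 N/mm
Working load F = kδ = 31.034·7.5 = 232.76 N
C = 52.0/8.6 = 6.0465; K_W = (4C−1)/(4C−4)+0.615/C = 1.2503
τ_max = K_W·8FD/(πd³) = 1.2503·48.456 = 60.586 MPa
τ_max ≤ 75.3 MPa → acceptable

(a) 11 coils; (b) YES, τ_max = 60.6 MPa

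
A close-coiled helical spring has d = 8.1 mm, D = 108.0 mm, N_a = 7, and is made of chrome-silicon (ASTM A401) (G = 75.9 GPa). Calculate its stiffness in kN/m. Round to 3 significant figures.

k = Gd⁴/(8D³N_a) = (75.9×10³ × 8.1⁴) / (8 × 108.0³ × 7)
  = 3.26725e+08 / 7.05439e+07 = 4.6315 N/mm

4.63 kN/m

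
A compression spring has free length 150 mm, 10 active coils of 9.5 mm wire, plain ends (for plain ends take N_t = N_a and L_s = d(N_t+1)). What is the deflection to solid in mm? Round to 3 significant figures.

45.5 mm

N_t = 10; L_s = 9.5·11 = 104.5 mm
δ_solid = L₀ − L_s = 150 − 104.5 = 45.5 mm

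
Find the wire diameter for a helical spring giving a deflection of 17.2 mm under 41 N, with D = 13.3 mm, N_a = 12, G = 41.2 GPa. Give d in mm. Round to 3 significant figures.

1.90 mm

Required rate k = F/δ = 41/17.2 = 2.3837 N/mm
d = (8D³N_a·k / G)^(1/4) = (8·13.3³·12·2.3837 / (41.2×10³))^0.25
  = (13.067)^0.25 = 1.9013 mm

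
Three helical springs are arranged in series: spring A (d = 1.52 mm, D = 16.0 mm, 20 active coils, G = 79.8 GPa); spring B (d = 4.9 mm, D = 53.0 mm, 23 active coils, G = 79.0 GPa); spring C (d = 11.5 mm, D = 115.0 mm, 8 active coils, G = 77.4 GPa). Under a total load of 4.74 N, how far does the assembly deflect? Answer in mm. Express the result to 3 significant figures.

10.5 mm

k_A = Gd⁴/(8D³N_a) = (79.8×10³)(1.52⁴)/(8·16.0³·20) = 0.64998 N/mm
k_B = Gd⁴/(8D³N_a) = (79.0×10³)(4.9⁴)/(8·53.0³·23) = 1.6625 N/mm
k_C = Gd⁴/(8D³N_a) = (77.4×10³)(11.5⁴)/(8·115.0³·8) = 13.908 N/mm
Series: 1/k_eq = 1/0.64998 + 1/1.6625 + 1/13.908 = 2.2119; k_eq = 0.4521 N/mm
δ = F/k_eq = 4.74/0.4521 = 10.484 mm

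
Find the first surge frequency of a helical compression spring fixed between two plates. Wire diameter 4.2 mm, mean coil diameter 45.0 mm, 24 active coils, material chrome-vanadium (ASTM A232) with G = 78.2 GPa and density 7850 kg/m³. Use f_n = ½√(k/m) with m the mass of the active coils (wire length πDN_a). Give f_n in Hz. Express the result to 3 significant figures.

30.7 Hz

k = Gd⁴/(8D³N_a) = (78.2×10³)(4.2⁴)/(8·45.0³·24) = 1.3908 N/mm = 1390.8 N/m
Wire length L = πDN_a = π·45.0·24 = 3392.9 mm
m = ρ·(πd²/4)·L = 7850 × 13.854×10⁻⁶ m² × 3.3929 m = 0.369 kg
f_n = ½√(k/m) = 0.5·√(1390.8/0.369) = 0.5·√(3769.1) = 30.696 Hz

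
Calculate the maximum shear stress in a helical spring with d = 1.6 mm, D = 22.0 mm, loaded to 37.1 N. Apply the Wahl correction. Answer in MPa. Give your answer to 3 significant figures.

560 MPa

Spring index C = D/d = 22.0/1.6 = 13.7500
K_W = (4C−1)/(4C−4) + 0.615/C = 54.000/51.000 + 0.0447 = 1.1036
τ₀ = 8FD/(πd³) = 8·37.1·22.0/(π·1.6³) = 6529.6/12.868 = 507.43 MPa
τ_max = K·τ₀ = 1.1036 × 507.43 = 559.98 MPa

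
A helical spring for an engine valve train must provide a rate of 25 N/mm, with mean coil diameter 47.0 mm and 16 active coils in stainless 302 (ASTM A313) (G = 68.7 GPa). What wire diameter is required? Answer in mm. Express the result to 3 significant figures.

d = (8D³N_a·k / G)^(1/4) = (8·47.0³·16·25 / (68.7×10³))^0.25
  = (4836)^0.25 = 8.3391 mm

8.34 mm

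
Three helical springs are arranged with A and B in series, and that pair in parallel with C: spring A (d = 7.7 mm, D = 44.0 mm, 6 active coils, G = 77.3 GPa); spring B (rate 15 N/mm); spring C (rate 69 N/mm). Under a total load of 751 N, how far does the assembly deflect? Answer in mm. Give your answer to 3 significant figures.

9.24 mm

k_A = Gd⁴/(8D³N_a) = (77.3×10³)(7.7⁴)/(8·44.0³·6) = 66.457 N/mm
Springs A,B series: k_AB = 1/(1/66.457+1/15) = 12.238 N/mm; parallel with C: k_eq = 12.238+69 = 81.238 N/mm
δ = F/k_eq = 751/81.238 = 9.2445 mm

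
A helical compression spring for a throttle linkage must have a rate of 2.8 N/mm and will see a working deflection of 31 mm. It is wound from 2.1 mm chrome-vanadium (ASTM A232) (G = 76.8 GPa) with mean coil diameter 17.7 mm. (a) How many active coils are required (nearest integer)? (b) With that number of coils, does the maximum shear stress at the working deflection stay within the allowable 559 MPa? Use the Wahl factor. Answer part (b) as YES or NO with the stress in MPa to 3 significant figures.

N_a = Gd⁴/(8D³k) = (76.8×10³)(2.1⁴)/(8·17.7³·2.8) = 12.02 → N_a = 12
Actual rate k = Gd⁴/(8D³·12) = 2.8057 N/mm
Working load F = kδ = 2.8057·31 = 86.978 N
C = 17.7/2.1 = 8.4286; K_W = (4C−1)/(4C−4)+0.615/C = 1.1739
τ_max = K_W·8FD/(πd³) = 1.1739·423.32 = 496.94 MPa
τ_max ≤ 559 MPa → acceptable

(a) 12 coils; (b) YES, τ_max = 497 MPa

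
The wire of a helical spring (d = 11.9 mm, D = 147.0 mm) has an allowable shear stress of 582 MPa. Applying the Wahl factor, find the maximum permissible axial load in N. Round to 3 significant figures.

C = D/d = 147.0/11.9 = 12.3529
K_W = (4C−1)/(4C−4) + 0.615/C = 48.412/45.412 + 0.0498 = 1.1158
τ_max = K·8FD/(πd³) → F_max = τ_allow·πd³/(8DK)
F_max = 582·π·11.9³/(8·147.0·1.1158) = 3.0812e+06/1312.2 = 2348 N

2350 N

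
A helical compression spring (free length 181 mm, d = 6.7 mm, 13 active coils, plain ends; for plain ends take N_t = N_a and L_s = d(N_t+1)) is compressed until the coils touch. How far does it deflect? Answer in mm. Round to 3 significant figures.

87.2 mm

N_t = 13; L_s = 6.7·14 = 93.8 mm
δ_solid = L₀ − L_s = 181 − 93.8 = 87.2 mm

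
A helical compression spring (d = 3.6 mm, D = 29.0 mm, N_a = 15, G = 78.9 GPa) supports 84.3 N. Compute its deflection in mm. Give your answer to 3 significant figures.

18.6 mm

k = Gd⁴/(8D³N_a) = (78.9×10³)(3.6⁴)/(8·29.0³·15) = 4.5281 N/mm
δ = F/k = 84.3 / 4.5281 = 18.617 mm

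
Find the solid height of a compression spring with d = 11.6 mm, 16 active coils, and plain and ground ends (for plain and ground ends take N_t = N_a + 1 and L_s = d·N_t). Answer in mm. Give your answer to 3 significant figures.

197 mm

plain and ground ends: N_t = N_a + 1 = 16 + 1 = 17
L_s = d·N_t = 11.6 × 17 = 197.2 mm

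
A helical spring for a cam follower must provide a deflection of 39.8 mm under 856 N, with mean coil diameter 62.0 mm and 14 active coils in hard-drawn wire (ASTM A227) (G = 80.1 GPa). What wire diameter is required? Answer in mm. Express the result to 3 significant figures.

9.20 mm

Required rate k = F/δ = 856/39.8 = 21.508 N/mm
d = (8D³N_a·k / G)^(1/4) = (8·62.0³·14·21.508 / (80.1×10³))^0.25
  = (7167.2)^0.25 = 9.2011 mm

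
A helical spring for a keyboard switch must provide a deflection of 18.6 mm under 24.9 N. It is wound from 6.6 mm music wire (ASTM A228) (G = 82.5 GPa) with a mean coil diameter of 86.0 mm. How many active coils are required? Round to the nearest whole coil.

Required rate k = F/δ = 24.9/18.6 = 1.3387 N/mm
N_a = Gd⁴/(8D³k) = (82.5×10³ × 6.6⁴)/(8 × 86.0³ × 1.3387)
    = 1.56542e+08 / 6.81195e+06 = 22.98 → 23 coils

23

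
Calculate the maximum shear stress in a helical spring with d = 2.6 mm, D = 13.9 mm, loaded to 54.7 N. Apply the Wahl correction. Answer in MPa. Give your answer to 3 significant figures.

Spring index C = D/d = 13.9/2.6 = 5.3462
K_W = (4C−1)/(4C−4) + 0.615/C = 20.385/17.385 + 0.1150 = 1.2876
τ₀ = 8FD/(πd³) = 8·54.7·13.9/(π·2.6³) = 6082.64/55.217 = 110.16 MPa
τ_max = K·τ₀ = 1.2876 × 110.16 = 141.84 MPa

142 MPa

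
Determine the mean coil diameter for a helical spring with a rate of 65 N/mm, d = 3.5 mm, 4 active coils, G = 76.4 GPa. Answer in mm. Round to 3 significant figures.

17.7 mm

D = (Gd⁴/(8N_a·k))^(1/3) = (76.4×10³·3.5⁴/(8·4·65))^(1/3)
  = (5511.91)^(1/3) = 17.6645 mm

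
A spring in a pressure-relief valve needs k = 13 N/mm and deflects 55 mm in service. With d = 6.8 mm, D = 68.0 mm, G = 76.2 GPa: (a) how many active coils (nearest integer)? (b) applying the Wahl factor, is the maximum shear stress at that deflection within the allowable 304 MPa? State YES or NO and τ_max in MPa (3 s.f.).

N_a = Gd⁴/(8D³k) = (76.2×10³)(6.8⁴)/(8·68.0³·13) = 4.982 → N_a = 5
Actual rate k = Gd⁴/(8D³·5) = 12.954 N/mm
Working load F = kδ = 12.954·55 = 712.47 N
C = 68.0/6.8 = 10.0000; K_W = (4C−1)/(4C−4)+0.615/C = 1.1448
τ_max = K_W·8FD/(πd³) = 1.1448·392.36 = 449.19 MPa
τ_max > 304 MPa → exceeds allowable

(a) 5 coils; (b) NO, τ_max = 449 MPa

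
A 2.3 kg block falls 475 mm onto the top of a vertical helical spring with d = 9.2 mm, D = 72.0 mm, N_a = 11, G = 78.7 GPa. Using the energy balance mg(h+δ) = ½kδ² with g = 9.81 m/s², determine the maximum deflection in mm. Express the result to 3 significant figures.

k = Gd⁴/(8D³N_a) = (78.7×10³)(9.2⁴)/(8·72.0³·11) = 17.165 N/mm
W = mg = 2.3 × 9.81 = 22.563 N
½kδ² − Wδ − Wh = 0 → δ = (W + √(W² + 2kWh))/k
δ = (22.563 + √(509.09 + 367931))/17.165 = (22.563 + 606.99)/17.165 = 36.677 mm

36.7 mm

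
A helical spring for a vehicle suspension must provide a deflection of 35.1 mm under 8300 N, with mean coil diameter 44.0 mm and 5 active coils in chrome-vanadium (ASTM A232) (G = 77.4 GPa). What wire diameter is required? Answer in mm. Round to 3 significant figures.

10.1 mm

Required rate k = F/δ = 8300/35.1 = 236.47 N/mm
d = (8D³N_a·k / G)^(1/4) = (8·44.0³·5·236.47 / (77.4×10³))^0.25
  = (10410)^0.25 = 10.1009 mm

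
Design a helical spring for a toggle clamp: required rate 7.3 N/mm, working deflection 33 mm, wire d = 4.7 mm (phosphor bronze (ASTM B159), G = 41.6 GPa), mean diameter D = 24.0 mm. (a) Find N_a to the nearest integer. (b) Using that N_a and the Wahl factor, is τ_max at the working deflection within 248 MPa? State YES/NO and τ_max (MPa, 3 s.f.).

N_a = Gd⁴/(8D³k) = (41.6×10³)(4.7⁴)/(8·24.0³·7.3) = 25.14 → N_a = 25
Actual rate k = Gd⁴/(8D³·25) = 7.3421 N/mm
Working load F = kδ = 7.3421·33 = 242.29 N
C = 24.0/4.7 = 5.1064; K_W = (4C−1)/(4C−4)+0.615/C = 1.3031
τ_max = K_W·8FD/(πd³) = 1.3031·142.62 = 185.85 MPa
τ_max ≤ 248 MPa → acceptable

(a) 25 coils; (b) YES, τ_max = 186 MPa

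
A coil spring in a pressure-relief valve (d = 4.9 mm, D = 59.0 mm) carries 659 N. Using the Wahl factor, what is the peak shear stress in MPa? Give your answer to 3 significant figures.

Spring index C = D/d = 59.0/4.9 = 12.0408
K_W = (4C−1)/(4C−4) + 0.615/C = 47.163/44.163 + 0.0511 = 1.1190
τ₀ = 8FD/(πd³) = 8·659·59.0/(π·4.9³) = 311048/369.61 = 841.57 MPa
τ_max = K·τ₀ = 1.1190 × 841.57 = 941.72 MPa

942 MPa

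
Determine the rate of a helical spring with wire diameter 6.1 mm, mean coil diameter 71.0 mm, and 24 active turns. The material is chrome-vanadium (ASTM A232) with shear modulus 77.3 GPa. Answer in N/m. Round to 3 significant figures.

k = Gd⁴/(8D³N_a) = (77.3×10³ × 6.1⁴) / (8 × 71.0³ × 24)
  = 1.07028e+08 / 6.87189e+07 = 1.5575 N/mm = 1557.5 N/m

1560 N/m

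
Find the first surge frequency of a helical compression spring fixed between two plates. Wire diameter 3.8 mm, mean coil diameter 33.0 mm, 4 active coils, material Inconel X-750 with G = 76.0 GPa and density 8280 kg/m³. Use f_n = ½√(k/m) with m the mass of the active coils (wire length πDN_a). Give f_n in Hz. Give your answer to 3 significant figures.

k = Gd⁴/(8D³N_a) = (76.0×10³)(3.8⁴)/(8·33.0³·4) = 13.78 N/mm = 13780 N/m
Wire length L = πDN_a = π·33.0·4 = 414.69 mm
m = ρ·(πd²/4)·L = 8280 × 11.341×10⁻⁶ m² × 0.41469 m = 0.038941 kg
f_n = ½√(k/m) = 0.5·√(13780/0.038941) = 0.5·√(3.5387e+05) = 297.44 Hz

297 Hz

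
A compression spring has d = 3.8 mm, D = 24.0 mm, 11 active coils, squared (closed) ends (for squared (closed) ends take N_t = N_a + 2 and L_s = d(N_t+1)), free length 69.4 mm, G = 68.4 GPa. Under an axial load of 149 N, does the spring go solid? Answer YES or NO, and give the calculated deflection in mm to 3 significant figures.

NO, δ = 12.7 mm

k = Gd⁴/(8D³N_a) = (68.4×10³)(3.8⁴)/(8·24.0³·11) = 11.724 N/mm
N_t = 13; L_s = 3.8·14 = 53.2 mm; δ_solid = L₀ − L_s = 69.4 − 53.2 = 16.2 mm
δ = F/k = 149/11.724 = 12.709 mm
δ < δ_solid → spring does not go solid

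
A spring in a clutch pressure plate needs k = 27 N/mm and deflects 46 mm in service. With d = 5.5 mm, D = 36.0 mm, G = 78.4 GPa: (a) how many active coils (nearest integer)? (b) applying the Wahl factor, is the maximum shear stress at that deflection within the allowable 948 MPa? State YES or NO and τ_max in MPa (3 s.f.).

(a) 7 coils; (b) YES, τ_max = 855 MPa

N_a = Gd⁴/(8D³k) = (78.4×10³)(5.5⁴)/(8·36.0³·27) = 7.119 → N_a = 7
Actual rate k = Gd⁴/(8D³·7) = 27.458 N/mm
Working load F = kδ = 27.458·46 = 1263.1 N
C = 36.0/5.5 = 6.5455; K_W = (4C−1)/(4C−4)+0.615/C = 1.2292
τ_max = K_W·8FD/(πd³) = 1.2292·695.96 = 855.48 MPa
τ_max ≤ 948 MPa → acceptable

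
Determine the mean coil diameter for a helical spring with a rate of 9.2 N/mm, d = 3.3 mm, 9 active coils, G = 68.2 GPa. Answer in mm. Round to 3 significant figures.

23.0 mm

D = (Gd⁴/(8N_a·k))^(1/3) = (68.2×10³·3.3⁴/(8·9·9.2))^(1/3)
  = (12210.1)^(1/3) = 23.0271 mm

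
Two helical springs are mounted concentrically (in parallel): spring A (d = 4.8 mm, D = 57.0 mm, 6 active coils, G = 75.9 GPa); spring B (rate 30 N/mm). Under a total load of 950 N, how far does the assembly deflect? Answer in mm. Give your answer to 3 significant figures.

k_A = Gd⁴/(8D³N_a) = (75.9×10³)(4.8⁴)/(8·57.0³·6) = 4.5325 N/mm
Parallel: k_eq = 4.5325 + 30 = 34.533 N/mm
δ = F/k_eq = 950/34.533 = 27.51 mm

27.5 mm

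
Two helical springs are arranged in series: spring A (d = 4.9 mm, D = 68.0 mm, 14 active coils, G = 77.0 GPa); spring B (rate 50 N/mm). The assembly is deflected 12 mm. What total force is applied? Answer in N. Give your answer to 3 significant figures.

k_A = Gd⁴/(8D³N_a) = (77.0×10³)(4.9⁴)/(8·68.0³·14) = 1.2605 N/mm
Series: 1/k_eq = 1/1.2605 + 1/50 = 0.81336; k_eq = 1.2295 N/mm
F = k_eq·δ = 1.2295·12 = 14.754 N

14.8 N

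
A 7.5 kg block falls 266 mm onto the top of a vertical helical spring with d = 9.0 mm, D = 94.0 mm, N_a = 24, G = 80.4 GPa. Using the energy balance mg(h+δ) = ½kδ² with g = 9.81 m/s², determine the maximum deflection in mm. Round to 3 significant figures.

k = Gd⁴/(8D³N_a) = (80.4×10³)(9.0⁴)/(8·94.0³·24) = 3.3078 N/mm
W = mg = 7.5 × 9.81 = 73.575 N
½kδ² − Wδ − Wh = 0 → δ = (W + √(W² + 2kWh))/k
δ = (73.575 + √(5413.3 + 129474))/3.3078 = (73.575 + 367.27)/3.3078 = 133.27 mm

133 mm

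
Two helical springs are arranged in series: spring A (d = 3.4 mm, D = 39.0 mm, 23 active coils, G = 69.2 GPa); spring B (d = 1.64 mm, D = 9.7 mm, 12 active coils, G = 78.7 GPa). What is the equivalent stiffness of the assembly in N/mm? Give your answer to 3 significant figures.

0.750 N/mm

k_A = Gd⁴/(8D³N_a) = (69.2×10³)(3.4⁴)/(8·39.0³·23) = 0.84725 N/mm
k_B = Gd⁴/(8D³N_a) = (78.7×10³)(1.64⁴)/(8·9.7³·12) = 6.4978 N/mm
Series: 1/k_eq = 1/0.84725 + 1/6.4978 = 1.3342; k_eq = 0.74952 N/mm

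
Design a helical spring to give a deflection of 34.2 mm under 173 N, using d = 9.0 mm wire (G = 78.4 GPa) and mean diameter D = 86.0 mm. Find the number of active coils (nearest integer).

Required rate k = F/δ = 173/34.2 = 5.0585 N/mm
N_a = Gd⁴/(8D³k) = (78.4×10³ × 9.0⁴)/(8 × 86.0³ × 5.0585)
    = 5.14382e+08 / 2.57398e+07 = 19.98 → 20 coils

20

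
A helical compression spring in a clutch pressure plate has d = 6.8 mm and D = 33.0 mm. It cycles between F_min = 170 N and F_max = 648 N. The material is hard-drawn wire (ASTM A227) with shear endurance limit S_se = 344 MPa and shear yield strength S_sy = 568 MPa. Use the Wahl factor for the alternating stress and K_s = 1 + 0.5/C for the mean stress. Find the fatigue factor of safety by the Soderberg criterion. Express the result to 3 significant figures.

C = D/d = 33.0/6.8 = 4.8529; K_W = (4C−1)/(4C−4)+0.615/C = 1.3214; K_s = 1+0.5/C = 1.1030
F_a = (F_max−F_min)/2 = 239 N; F_m = (F_max+F_min)/2 = 409 N
τ_a = K_W·8F_aD/(πd³) = 1.3214 × 63.874 = 84.402 MPa
τ_m = K_s·8F_mD/(πd³) = 1.1030 × 109.31 = 120.57 MPa
Soderberg: 1/n_f = τ_a/S_se + τ_m/S_sy = 84.402/344 + 120.57/568 = 0.24536 + 0.21227 = 0.45763
n_f = 1/0.45763 = 2.185

2.19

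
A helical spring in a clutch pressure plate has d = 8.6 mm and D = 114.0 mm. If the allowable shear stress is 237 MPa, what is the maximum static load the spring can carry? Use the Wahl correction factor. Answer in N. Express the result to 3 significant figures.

C = D/d = 114.0/8.6 = 13.2558
K_W = (4C−1)/(4C−4) + 0.615/C = 52.023/49.023 + 0.0464 = 1.1076
τ_max = K·8FD/(πd³) → F_max = τ_allow·πd³/(8DK)
F_max = 237·π·8.6³/(8·114.0·1.1076) = 4.7358e+05/1010.1 = 468.83 N

469 N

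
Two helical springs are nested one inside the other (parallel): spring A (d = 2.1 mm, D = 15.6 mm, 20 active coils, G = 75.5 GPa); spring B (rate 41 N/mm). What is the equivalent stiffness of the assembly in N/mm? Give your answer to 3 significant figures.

k_A = Gd⁴/(8D³N_a) = (75.5×10³)(2.1⁴)/(8·15.6³·20) = 2.4173 N/mm
Parallel: k_eq = 2.4173 + 41 = 43.417 N/mm

43.4 N/mm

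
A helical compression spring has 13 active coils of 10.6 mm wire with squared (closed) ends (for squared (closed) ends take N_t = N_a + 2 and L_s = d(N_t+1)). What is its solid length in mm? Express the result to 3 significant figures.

squared (closed) ends: N_t = N_a + 2 = 13 + 2 = 15
L_s = d·(N_t+1) = 10.6 × 16 = 169.6 mm

170 mm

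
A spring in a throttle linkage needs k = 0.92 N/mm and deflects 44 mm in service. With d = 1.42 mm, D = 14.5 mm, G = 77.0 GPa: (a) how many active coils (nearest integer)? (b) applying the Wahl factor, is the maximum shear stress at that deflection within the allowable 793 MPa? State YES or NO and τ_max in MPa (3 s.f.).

N_a = Gd⁴/(8D³k) = (77.0×10³)(1.42⁴)/(8·14.5³·0.92) = 13.95 → N_a = 14
Actual rate k = Gd⁴/(8D³·14) = 0.9169 N/mm
Working load F = kδ = 0.9169·44 = 40.344 N
C = 14.5/1.42 = 10.2113; K_W = (4C−1)/(4C−4)+0.615/C = 1.1416
τ_max = K_W·8FD/(πd³) = 1.1416·520.26 = 593.95 MPa
τ_max ≤ 793 MPa → acceptable

(a) 14 coils; (b) YES, τ_max = 594 MPa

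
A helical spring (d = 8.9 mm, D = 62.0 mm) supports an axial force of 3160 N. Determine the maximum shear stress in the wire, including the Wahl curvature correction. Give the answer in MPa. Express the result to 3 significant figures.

Spring index C = D/d = 62.0/8.9 = 6.9663
K_W = (4C−1)/(4C−4) + 0.615/C = 26.865/23.865 + 0.0883 = 1.2140
τ₀ = 8FD/(πd³) = 8·3160·62.0/(π·8.9³) = 1.56736e+06/2214.7 = 707.7 MPa
τ_max = K·τ₀ = 1.2140 × 707.7 = 859.14 MPa

859 MPa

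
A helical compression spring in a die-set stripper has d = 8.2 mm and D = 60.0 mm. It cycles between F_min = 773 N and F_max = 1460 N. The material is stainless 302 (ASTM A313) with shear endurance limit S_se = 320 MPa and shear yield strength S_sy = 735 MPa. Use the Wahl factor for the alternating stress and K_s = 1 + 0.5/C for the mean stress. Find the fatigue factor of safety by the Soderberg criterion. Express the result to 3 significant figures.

1.24

C = D/d = 60.0/8.2 = 7.3171; K_W = (4C−1)/(4C−4)+0.615/C = 1.2028; K_s = 1+0.5/C = 1.0683
F_a = (F_max−F_min)/2 = 343.5 N; F_m = (F_max+F_min)/2 = 1116.5 N
τ_a = K_W·8F_aD/(πd³) = 1.2028 × 95.187 = 114.49 MPa
τ_m = K_s·8F_mD/(πd³) = 1.0683 × 309.39 = 330.53 MPa
Soderberg: 1/n_f = τ_a/S_se + τ_m/S_sy = 114.49/320 + 330.53/735 = 0.35778 + 0.44971 = 0.80748
n_f = 1/0.80748 = 1.238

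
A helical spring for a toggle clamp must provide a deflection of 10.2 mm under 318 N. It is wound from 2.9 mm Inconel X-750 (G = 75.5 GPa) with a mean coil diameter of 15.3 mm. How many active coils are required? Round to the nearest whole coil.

Required rate k = F/δ = 318/10.2 = 31.176 N/mm
N_a = Gd⁴/(8D³k) = (75.5×10³ × 2.9⁴)/(8 × 15.3³ × 31.176)
    = 5.33997e+06 / 893287 = 5.978 → 6 coils

6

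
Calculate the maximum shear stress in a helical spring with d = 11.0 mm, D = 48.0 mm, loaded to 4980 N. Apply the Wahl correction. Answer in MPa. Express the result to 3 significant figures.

624 MPa

Spring index C = D/d = 48.0/11.0 = 4.3636
K_W = (4C−1)/(4C−4) + 0.615/C = 16.455/13.455 + 0.1409 = 1.3639
τ₀ = 8FD/(πd³) = 8·4980·48.0/(π·11.0³) = 1.91232e+06/4181.5 = 457.33 MPa
τ_max = K·τ₀ = 1.3639 × 457.33 = 623.76 MPa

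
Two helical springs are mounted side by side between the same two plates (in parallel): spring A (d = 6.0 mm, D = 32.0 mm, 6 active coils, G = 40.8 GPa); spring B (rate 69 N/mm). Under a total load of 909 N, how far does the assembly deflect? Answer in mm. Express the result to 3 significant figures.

k_A = Gd⁴/(8D³N_a) = (40.8×10³)(6.0⁴)/(8·32.0³·6) = 33.618 N/mm
Parallel: k_eq = 33.618 + 69 = 102.62 N/mm
δ = F/k_eq = 909/102.62 = 8.8581 mm

8.86 mm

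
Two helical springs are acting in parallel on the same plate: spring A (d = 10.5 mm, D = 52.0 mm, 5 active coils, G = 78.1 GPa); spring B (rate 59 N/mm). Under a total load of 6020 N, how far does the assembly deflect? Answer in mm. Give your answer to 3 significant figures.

26.4 mm

k_A = Gd⁴/(8D³N_a) = (78.1×10³)(10.5⁴)/(8·52.0³·5) = 168.79 N/mm
Parallel: k_eq = 168.79 + 59 = 227.79 N/mm
δ = F/k_eq = 6020/227.79 = 26.428 mm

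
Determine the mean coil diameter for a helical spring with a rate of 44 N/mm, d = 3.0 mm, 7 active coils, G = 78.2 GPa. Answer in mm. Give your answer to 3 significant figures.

D = (Gd⁴/(8N_a·k))^(1/3) = (78.2×10³·3.0⁴/(8·7·44))^(1/3)
  = (2570.7)^(1/3) = 13.6988 mm

13.7 mm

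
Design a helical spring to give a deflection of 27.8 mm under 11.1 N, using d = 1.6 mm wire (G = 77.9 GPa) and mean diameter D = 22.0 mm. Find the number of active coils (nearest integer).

Required rate k = F/δ = 11.1/27.8 = 0.39928 N/mm
N_a = Gd⁴/(8D³k) = (77.9×10³ × 1.6⁴)/(8 × 22.0³ × 0.39928)
    = 510525 / 34012.3 = 15.01 → 15 coils

15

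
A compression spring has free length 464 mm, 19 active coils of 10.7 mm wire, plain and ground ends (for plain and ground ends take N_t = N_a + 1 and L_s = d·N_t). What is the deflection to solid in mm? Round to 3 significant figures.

250 mm

N_t = 20; L_s = 10.7·20 = 214 mm
δ_solid = L₀ − L_s = 464 − 214 = 250 mm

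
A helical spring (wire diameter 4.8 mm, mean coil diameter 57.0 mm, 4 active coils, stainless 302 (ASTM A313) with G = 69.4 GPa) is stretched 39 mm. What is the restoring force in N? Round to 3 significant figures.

242 N

k = Gd⁴/(8D³N_a) = (69.4×10³)(4.8⁴)/(8·57.0³·4) = 6.2166 N/mm
F = k·δ = 6.2166 × 39 = 242.45 N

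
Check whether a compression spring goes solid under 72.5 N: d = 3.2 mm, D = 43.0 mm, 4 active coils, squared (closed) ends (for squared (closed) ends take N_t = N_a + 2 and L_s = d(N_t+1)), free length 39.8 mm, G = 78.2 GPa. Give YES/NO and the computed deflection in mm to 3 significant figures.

YES, δ = 22.5 mm

k = Gd⁴/(8D³N_a) = (78.2×10³)(3.2⁴)/(8·43.0³·4) = 3.2229 N/mm
N_t = 6; L_s = 3.2·7 = 22.4 mm; δ_solid = L₀ − L_s = 39.8 − 22.4 = 17.4 mm
δ = F/k = 72.5/3.2229 = 22.495 mm
δ ≥ δ_solid → spring goes solid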